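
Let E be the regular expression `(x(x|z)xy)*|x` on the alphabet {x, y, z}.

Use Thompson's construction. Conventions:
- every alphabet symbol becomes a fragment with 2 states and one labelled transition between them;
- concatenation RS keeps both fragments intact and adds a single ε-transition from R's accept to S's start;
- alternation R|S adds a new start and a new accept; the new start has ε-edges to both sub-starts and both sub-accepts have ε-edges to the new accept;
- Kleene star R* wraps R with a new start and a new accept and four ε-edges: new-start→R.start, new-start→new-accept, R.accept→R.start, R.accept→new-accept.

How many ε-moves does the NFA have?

By structural recursion:
Each of the 6 symbol leaves contributes 0 ε-transitions.
  x|z : 4 ε-transitions
  x(x|z)xy : 7 ε-transitions
  (x(x|z)xy)* : 11 ε-transitions
  (x(x|z)xy)*|x : 15 ε-transitions

15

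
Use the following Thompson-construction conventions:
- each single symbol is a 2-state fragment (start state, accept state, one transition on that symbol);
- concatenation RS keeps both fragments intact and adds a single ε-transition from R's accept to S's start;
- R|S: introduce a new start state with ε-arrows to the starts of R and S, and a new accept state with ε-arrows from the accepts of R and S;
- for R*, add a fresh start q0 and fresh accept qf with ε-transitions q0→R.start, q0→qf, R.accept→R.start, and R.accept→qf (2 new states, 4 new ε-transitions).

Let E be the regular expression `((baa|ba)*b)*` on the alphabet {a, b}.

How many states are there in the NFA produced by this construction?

Bottom-up over the parse tree:
Each of the 6 symbol leaves contributes a 2-state fragment.
  baa = 6 states
  ba = 4 states
  baa|ba = 12 states
  (baa|ba)* = 14 states
  (baa|ba)*b = 16 states
  ((baa|ba)*b)* = 18 states

18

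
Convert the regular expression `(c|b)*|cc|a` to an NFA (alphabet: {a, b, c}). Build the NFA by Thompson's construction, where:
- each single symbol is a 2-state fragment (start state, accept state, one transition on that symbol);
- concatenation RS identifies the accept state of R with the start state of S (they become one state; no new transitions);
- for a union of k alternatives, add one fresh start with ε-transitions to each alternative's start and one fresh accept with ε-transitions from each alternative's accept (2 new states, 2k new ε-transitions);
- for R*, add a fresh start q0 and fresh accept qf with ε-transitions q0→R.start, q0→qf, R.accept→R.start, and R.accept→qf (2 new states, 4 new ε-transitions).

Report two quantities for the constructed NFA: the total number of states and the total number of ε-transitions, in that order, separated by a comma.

Building bottom-up:
Each of the 5 symbol leaves contributes 2 states and 0 ε-transitions.
  c|b = 6 states, 4 ε-transitions
  (c|b)* = 8 states, 8 ε-transitions
  cc = 3 states, 0 ε-transitions
  (c|b)*|cc|a = 15 states, 14 ε-transitions

15, 14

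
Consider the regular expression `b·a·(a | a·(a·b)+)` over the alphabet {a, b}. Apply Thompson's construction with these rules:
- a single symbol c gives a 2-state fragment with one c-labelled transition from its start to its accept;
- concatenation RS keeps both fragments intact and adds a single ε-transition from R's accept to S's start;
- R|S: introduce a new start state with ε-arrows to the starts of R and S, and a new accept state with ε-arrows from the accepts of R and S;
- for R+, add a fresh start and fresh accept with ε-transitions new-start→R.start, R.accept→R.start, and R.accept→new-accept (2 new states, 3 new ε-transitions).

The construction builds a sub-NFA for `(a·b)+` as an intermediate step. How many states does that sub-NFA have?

Fragment for `(a·b)+`:
Each of the 2 symbol leaves contributes a 2-state fragment.
  a·b : 4 states
  (a·b)+ : 6 states

6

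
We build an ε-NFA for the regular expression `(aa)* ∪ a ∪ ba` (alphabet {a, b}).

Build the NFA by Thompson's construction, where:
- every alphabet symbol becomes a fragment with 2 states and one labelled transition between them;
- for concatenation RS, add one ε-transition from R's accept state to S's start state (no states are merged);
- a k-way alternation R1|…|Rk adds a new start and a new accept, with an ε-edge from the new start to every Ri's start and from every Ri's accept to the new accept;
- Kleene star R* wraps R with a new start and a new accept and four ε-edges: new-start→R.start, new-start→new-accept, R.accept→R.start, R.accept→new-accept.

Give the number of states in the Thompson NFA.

Bottom-up over the parse tree:
Each of the 5 symbol leaves contributes a 2-state fragment.
  aa → 4 states
  (aa)* → 6 states
  ba → 4 states
  (aa)* ∪ a ∪ ba → 14 states

14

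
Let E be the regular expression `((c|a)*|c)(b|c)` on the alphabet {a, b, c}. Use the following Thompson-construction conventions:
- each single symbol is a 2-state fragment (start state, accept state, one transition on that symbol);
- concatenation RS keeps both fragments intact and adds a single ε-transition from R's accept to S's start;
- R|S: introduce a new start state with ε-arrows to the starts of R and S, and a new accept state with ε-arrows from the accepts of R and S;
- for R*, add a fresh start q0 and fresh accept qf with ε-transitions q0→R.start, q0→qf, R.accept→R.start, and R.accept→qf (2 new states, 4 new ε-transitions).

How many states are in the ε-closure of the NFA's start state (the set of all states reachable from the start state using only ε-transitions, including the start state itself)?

11

Compute the ε-closure size of each fragment's start state recursively; a symbol fragment's start has no outgoing ε-edge, so its closure is just itself (size 1).
  c|a : |ε-closure| = 1 + 1 + 1 = 3 (the new accept is not ε-reachable since no branch accepts ε)
  (c|a)* : new start has ε-edges to the inner start and to the new accept, so |ε-closure| = 2 + 3 = 5
  (c|a)*|c : |ε-closure| = 1 (new start) + (5 + 1) + 1 (new accept, since some branch ε-reaches its own accept) = 8
  b|c : |ε-closure| = 1 + 1 + 1 = 3 (the new accept is not ε-reachable since no branch accepts ε)
  ((c|a)*|c)(b|c) : |ε-closure| = 8 + 3 = 11 (closure spills across the concat boundary because the left factor accepts ε)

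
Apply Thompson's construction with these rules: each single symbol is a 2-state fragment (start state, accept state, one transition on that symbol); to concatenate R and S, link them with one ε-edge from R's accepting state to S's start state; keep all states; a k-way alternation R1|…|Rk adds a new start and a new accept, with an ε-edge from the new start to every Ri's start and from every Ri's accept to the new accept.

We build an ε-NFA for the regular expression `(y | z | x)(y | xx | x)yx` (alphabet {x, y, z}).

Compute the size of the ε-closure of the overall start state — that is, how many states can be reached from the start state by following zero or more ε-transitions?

Compute the ε-closure size of each fragment's start state recursively; a symbol fragment's start has no outgoing ε-edge, so its closure is just itself (size 1).
  y | z | x : new start ε-reaches every alternative's start; none of them accept ε, so the new accept is not reached: C = 1 + 1 + 1 + 1 = 4
  xx : same as the first factor's closure: C = 1
  y | xx | x : C = 1 + 1 + 1 + 1 = 4 (the new accept is not ε-reachable since no branch accepts ε)
  (y | z | x)(y | xx | x)yx : same as the first factor's closure: C = 4

4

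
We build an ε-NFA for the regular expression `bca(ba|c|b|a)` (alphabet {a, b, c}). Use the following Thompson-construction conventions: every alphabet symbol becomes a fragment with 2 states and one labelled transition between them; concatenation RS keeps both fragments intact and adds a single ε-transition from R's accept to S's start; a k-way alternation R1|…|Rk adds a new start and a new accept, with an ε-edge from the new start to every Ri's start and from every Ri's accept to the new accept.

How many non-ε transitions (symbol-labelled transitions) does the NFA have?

Recursing over subexpressions:
Each of the 8 symbol leaves contributes exactly 1 symbol transition.
  ba = 2 symbol transitions
  ba|c|b|a = 5 symbol transitions
  bca(ba|c|b|a) = 8 symbol transitions

8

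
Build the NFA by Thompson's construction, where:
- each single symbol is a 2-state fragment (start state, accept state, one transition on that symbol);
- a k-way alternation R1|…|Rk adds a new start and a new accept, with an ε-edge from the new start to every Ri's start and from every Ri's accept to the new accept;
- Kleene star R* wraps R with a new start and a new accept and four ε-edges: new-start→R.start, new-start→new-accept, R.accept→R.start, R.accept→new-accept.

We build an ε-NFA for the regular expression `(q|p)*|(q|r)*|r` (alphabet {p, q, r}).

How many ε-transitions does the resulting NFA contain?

Per subexpression:
Each of the 5 symbol leaves contributes 0 ε-transitions.
  q|p = 4 ε-transitions
  (q|p)* = 8 ε-transitions
  q|r = 4 ε-transitions
  (q|r)* = 8 ε-transitions
  (q|p)*|(q|r)*|r = 22 ε-transitions

22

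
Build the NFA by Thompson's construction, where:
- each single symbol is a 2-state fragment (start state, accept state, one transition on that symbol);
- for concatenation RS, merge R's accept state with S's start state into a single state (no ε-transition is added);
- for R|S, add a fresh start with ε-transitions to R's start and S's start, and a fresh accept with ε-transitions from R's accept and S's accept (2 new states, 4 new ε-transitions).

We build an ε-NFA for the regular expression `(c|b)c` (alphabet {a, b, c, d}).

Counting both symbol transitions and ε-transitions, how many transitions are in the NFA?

7

By structural recursion:
Each of the 3 symbol leaves contributes 1 transition (1 symbol, 0 ε).
  c|b → 6 transitions (2 symbol, 4 ε)
  (c|b)c → 7 transitions (3 symbol, 4 ε)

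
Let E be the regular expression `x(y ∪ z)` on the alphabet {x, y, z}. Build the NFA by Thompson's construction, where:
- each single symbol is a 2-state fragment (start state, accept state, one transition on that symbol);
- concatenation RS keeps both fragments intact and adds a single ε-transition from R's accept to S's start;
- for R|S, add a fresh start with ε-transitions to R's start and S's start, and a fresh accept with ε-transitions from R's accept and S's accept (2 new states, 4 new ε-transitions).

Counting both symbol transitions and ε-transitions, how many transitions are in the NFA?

8

Building bottom-up:
Each of the 3 symbol leaves contributes 1 transition (1 symbol, 0 ε).
  y ∪ z = 6 transitions (2 symbol, 4 ε)
  x(y ∪ z) = 8 transitions (3 symbol, 5 ε)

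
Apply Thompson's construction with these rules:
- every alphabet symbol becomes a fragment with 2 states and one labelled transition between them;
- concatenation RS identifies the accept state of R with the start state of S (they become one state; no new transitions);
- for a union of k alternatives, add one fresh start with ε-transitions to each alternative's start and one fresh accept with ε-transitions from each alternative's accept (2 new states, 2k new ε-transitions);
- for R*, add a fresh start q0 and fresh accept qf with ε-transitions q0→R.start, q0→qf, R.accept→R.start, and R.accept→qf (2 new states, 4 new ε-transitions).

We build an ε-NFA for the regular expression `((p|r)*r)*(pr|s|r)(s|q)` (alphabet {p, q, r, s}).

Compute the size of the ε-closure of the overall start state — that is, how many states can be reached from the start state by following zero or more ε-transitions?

10

Let C(F) = |ε-closure(F.start)| within fragment F, and note whether F accepts ε. Symbol fragments have C = 1 and do not accept ε. Then:
  p|r — new start ε-reaches every alternative's start; none of them accept ε, so the new accept is not reached: C = 1 + 1 + 1 = 3
  (p|r)* — C = 1 (new start) + 3 (body) + 1 (new accept) = 5
  (p|r)*r — the left operand accepts ε, so the closure extends into the next operand (the shared merged state is already counted); C = 5 + (1−1) = 5
  ((p|r)*r)* — the star's fresh start ε-reaches both the body's start and the fresh accept: C = 2 + 5 = 7
  pr — C equals the left operand's closure size = 1 (its accept is not ε-reachable, so the closure stops there)
  pr|s|r — C = 1 + 1 + 1 + 1 = 4 (the new accept is not ε-reachable since no branch accepts ε)
  s|q — C = 1 + 1 + 1 = 3 (the new accept is not ε-reachable since no branch accepts ε)
  ((p|r)*r)*(pr|s|r)(s|q) — C = 7 + (4−1) = 10 (closure spills across the concat boundary because the left factor accepts ε)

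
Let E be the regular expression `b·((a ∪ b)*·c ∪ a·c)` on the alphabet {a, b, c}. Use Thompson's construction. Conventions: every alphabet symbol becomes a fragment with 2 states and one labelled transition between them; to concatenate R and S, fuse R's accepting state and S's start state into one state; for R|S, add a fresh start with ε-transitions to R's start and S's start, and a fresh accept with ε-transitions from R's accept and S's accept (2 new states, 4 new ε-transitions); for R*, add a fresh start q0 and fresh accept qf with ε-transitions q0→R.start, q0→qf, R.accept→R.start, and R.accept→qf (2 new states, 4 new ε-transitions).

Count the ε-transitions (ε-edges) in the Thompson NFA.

Per subexpression:
Each of the 6 symbol leaves contributes 0 ε-transitions.
  a ∪ b → 4 ε-transitions
  (a ∪ b)* → 8 ε-transitions
  (a ∪ b)*·c → 8 ε-transitions
  a·c → 0 ε-transitions
  (a ∪ b)*·c ∪ a·c → 12 ε-transitions
  b·((a ∪ b)*·c ∪ a·c) → 12 ε-transitions

12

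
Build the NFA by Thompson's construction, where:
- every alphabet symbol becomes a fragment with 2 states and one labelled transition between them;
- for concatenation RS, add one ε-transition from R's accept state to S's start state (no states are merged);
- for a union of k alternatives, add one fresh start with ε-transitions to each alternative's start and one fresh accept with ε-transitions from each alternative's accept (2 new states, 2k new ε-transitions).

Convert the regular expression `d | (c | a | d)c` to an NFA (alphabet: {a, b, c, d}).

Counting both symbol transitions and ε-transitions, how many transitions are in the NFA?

16

Building bottom-up:
Each of the 5 symbol leaves contributes 1 transition (1 symbol, 0 ε).
  c | a | d — 9 transitions (3 symbol, 6 ε)
  (c | a | d)c — 11 transitions (4 symbol, 7 ε)
  d | (c | a | d)c — 16 transitions (5 symbol, 11 ε)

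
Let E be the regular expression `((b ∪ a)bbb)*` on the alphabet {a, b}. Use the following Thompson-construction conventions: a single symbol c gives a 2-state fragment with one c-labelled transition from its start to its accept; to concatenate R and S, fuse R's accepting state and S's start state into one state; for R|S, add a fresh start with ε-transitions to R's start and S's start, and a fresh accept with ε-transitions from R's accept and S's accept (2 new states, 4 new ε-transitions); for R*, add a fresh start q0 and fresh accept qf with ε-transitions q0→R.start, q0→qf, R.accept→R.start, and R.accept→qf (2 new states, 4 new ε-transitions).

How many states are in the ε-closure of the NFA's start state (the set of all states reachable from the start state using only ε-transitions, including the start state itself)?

5

Let C(F) = |ε-closure(F.start)| within fragment F, and note whether F accepts ε. Symbol fragments have C = 1 and do not accept ε. Then:
  b ∪ a : |closure| = 1 + 1 + 1 = 3 (the new accept is not ε-reachable since no branch accepts ε)
  (b ∪ a)bbb : same as the first factor's closure: |closure| = 3
  ((b ∪ a)bbb)* : new start has ε-edges to the inner start and to the new accept, so |closure| = 2 + 3 = 5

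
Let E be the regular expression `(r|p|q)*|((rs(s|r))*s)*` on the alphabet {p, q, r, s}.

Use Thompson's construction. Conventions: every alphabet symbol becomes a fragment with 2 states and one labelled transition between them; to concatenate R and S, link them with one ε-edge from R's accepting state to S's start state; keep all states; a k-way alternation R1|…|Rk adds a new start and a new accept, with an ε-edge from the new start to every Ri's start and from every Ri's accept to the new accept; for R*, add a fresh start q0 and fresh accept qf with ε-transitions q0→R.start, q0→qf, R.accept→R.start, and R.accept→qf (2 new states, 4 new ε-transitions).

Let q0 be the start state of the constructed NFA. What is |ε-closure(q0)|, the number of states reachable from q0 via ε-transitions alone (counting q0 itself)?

Let C(F) = |ε-closure(F.start)| within fragment F, and note whether F accepts ε. Symbol fragments have C = 1 and do not accept ε. Then:
  r|p|q : C = 1 + 1 + 1 + 1 = 4 (the new accept is not ε-reachable since no branch accepts ε)
  (r|p|q)* : C = 1 (new start) + 4 (body) + 1 (new accept) = 6
  s|r : new start ε-reaches every alternative's start; none of them accept ε, so the new accept is not reached: C = 1 + 1 + 1 = 3
  rs(s|r) : same as the first factor's closure: C = 1
  (rs(s|r))* : C = 1 (new start) + 1 (body) + 1 (new accept) = 3
  (rs(s|r))*s : C = 3 + 1 = 4 (closure spills across the concat boundary because the left factor accepts ε)
  ((rs(s|r))*s)* : new start has ε-edges to the inner start and to the new accept, so C = 2 + 4 = 6
  (r|p|q)*|((rs(s|r))*s)* : C = 1 (new start) + (6 + 6) + 1 (new accept, since some branch ε-reaches its own accept) = 14

14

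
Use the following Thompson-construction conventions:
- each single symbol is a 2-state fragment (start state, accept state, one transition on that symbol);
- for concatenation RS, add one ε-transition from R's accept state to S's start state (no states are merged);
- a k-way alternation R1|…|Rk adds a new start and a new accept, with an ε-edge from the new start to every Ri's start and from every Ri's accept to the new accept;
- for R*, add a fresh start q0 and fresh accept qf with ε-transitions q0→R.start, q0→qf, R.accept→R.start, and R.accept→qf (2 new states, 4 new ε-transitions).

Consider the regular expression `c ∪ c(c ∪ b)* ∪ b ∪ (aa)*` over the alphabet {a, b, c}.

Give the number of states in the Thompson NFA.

Per subexpression:
Each of the 7 symbol leaves contributes a 2-state fragment.
  c ∪ b : 6 states
  (c ∪ b)* : 8 states
  c(c ∪ b)* : 10 states
  aa : 4 states
  (aa)* : 6 states
  c ∪ c(c ∪ b)* ∪ b ∪ (aa)* : 22 states

22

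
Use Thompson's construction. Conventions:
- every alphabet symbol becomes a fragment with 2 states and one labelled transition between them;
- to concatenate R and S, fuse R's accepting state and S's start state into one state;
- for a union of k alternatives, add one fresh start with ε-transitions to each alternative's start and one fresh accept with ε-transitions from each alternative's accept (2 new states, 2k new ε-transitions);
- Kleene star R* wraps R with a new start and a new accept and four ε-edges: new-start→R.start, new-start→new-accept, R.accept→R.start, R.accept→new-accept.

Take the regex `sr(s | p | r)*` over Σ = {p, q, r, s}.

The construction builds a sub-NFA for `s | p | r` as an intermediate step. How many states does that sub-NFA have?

8

Fragment for `s | p | r`:
Each of the 3 symbol leaves contributes a 2-state fragment.
  s | p | r = 8 states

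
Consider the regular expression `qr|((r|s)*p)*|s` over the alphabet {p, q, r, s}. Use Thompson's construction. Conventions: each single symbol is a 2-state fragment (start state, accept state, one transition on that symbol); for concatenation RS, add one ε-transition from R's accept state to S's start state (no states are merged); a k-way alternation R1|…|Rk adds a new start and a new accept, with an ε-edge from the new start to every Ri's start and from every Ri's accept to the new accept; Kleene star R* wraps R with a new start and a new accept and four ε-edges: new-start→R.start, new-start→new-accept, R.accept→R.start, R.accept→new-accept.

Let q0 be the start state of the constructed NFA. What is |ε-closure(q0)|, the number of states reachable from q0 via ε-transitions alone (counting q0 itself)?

12

Let C(F) = |ε-closure(F.start)| within fragment F, and note whether F accepts ε. Symbol fragments have C = 1 and do not accept ε. Then:
  qr → same as the first factor's closure: |ε-closure| = 1
  r|s → |ε-closure| = 1 + 1 + 1 = 3 (the new accept is not ε-reachable since no branch accepts ε)
  (r|s)* → the star's fresh start ε-reaches both the body's start and the fresh accept: |ε-closure| = 2 + 3 = 5
  (r|s)*p → the left operand accepts ε, so the closure extends into the next operand (via the concat ε-link); |ε-closure| = 5 + 1 = 6
  ((r|s)*p)* → the star's fresh start ε-reaches both the body's start and the fresh accept: |ε-closure| = 2 + 6 = 8
  qr|((r|s)*p)*|s → |ε-closure| = 1 (new start) + (1 + 8 + 1) + 1 (new accept, since some branch ε-reaches its own accept) = 12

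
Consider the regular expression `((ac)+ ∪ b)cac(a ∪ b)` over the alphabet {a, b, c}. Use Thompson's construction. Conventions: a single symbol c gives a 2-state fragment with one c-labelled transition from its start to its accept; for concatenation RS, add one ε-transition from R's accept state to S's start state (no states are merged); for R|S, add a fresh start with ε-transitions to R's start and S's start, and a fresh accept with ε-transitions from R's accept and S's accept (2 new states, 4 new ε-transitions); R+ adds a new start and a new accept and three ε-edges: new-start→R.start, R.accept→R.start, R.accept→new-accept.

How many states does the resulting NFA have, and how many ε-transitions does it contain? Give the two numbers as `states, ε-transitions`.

Building bottom-up:
Each of the 8 symbol leaves contributes 2 states and 0 ε-transitions.
  ac : 4 states, 1 ε-transition
  (ac)+ : 6 states, 4 ε-transitions
  (ac)+ ∪ b : 10 states, 8 ε-transitions
  a ∪ b : 6 states, 4 ε-transitions
  ((ac)+ ∪ b)cac(a ∪ b) : 22 states, 16 ε-transitions

22, 16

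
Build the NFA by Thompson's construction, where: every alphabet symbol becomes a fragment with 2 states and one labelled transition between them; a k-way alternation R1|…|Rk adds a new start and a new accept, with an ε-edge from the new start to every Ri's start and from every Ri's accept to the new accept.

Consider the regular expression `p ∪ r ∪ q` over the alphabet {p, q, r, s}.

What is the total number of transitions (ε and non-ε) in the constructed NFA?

Per subexpression:
Each of the 3 symbol leaves contributes 1 transition (1 symbol, 0 ε).
  p ∪ r ∪ q → 9 transitions (3 symbol, 6 ε)

9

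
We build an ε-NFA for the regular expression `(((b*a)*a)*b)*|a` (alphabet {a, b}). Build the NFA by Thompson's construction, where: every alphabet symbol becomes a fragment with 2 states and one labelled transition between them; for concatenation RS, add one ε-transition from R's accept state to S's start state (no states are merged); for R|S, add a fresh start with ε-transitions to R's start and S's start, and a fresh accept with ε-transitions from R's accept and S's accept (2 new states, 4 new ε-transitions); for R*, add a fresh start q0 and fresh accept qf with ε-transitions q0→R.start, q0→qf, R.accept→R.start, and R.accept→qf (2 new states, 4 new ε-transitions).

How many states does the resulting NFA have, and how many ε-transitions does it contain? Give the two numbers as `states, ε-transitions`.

Recursing over subexpressions:
Each of the 5 symbol leaves contributes 2 states and 0 ε-transitions.
  b* = 4 states, 4 ε-transitions
  b*a = 6 states, 5 ε-transitions
  (b*a)* = 8 states, 9 ε-transitions
  (b*a)*a = 10 states, 10 ε-transitions
  ((b*a)*a)* = 12 states, 14 ε-transitions
  ((b*a)*a)*b = 14 states, 15 ε-transitions
  (((b*a)*a)*b)* = 16 states, 19 ε-transitions
  (((b*a)*a)*b)*|a = 20 states, 23 ε-transitions

20, 23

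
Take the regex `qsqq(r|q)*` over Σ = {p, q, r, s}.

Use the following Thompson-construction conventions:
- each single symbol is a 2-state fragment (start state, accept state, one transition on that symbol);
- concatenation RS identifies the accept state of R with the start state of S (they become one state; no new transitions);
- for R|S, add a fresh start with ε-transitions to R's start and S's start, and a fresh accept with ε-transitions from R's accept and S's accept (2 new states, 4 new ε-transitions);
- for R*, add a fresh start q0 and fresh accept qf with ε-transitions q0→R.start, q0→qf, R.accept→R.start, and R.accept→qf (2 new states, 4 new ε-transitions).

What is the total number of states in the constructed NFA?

Bottom-up over the parse tree:
Each of the 6 symbol leaves contributes a 2-state fragment.
  r|q → 6 states
  (r|q)* → 8 states
  qsqq(r|q)* → 12 states

12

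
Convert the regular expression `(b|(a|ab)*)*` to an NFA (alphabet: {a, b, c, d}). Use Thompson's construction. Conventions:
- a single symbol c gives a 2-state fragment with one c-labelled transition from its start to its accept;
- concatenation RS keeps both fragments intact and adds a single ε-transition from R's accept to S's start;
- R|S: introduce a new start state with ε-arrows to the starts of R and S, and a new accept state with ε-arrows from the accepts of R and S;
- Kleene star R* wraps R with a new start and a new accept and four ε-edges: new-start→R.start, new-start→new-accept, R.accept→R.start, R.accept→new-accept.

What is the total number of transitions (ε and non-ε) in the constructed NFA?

21

Per subexpression:
Each of the 4 symbol leaves contributes 1 transition (1 symbol, 0 ε).
  ab — 3 transitions (2 symbol, 1 ε)
  a|ab — 8 transitions (3 symbol, 5 ε)
  (a|ab)* — 12 transitions (3 symbol, 9 ε)
  b|(a|ab)* — 17 transitions (4 symbol, 13 ε)
  (b|(a|ab)*)* — 21 transitions (4 symbol, 17 ε)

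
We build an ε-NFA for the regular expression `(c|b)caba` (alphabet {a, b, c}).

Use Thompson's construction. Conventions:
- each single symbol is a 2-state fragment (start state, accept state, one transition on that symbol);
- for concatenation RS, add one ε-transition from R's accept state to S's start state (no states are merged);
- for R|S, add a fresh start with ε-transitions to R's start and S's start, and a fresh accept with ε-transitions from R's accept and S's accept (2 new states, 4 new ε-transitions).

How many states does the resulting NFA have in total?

Per subexpression:
Each of the 6 symbol leaves contributes a 2-state fragment.
  c|b = 6 states
  (c|b)caba = 14 states

14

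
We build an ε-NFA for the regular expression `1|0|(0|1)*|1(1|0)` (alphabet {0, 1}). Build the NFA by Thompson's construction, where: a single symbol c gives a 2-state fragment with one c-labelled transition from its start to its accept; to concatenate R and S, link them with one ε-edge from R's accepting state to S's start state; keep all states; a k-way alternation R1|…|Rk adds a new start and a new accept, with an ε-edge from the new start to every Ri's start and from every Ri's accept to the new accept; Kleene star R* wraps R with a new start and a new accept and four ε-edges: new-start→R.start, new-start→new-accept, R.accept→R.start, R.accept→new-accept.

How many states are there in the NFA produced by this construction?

Per subexpression:
Each of the 7 symbol leaves contributes a 2-state fragment.
  0|1 → 6 states
  (0|1)* → 8 states
  1|0 → 6 states
  1(1|0) → 8 states
  1|0|(0|1)*|1(1|0) → 22 states

22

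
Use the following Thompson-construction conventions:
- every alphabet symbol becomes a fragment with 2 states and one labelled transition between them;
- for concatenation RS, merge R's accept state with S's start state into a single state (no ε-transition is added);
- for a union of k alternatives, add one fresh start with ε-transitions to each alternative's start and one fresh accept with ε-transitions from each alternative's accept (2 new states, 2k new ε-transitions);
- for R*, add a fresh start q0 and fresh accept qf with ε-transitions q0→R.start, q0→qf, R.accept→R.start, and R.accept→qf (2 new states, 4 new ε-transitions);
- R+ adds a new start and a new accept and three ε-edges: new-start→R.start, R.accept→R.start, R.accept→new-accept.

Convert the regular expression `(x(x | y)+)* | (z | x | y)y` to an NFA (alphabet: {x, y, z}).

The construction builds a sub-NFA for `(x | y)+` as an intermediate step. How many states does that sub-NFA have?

8

Fragment for `(x | y)+`:
Each of the 2 symbol leaves contributes a 2-state fragment.
  x | y → 6 states
  (x | y)+ → 8 states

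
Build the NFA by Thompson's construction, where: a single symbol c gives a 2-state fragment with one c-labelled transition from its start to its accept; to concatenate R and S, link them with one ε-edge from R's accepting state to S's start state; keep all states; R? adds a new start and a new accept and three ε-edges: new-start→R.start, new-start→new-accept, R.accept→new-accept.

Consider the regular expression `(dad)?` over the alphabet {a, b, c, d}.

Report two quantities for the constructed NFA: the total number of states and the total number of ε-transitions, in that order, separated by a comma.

By structural recursion:
Each of the 3 symbol leaves contributes 2 states and 0 ε-transitions.
  dad = 6 states, 2 ε-transitions
  (dad)? = 8 states, 5 ε-transitions

8, 5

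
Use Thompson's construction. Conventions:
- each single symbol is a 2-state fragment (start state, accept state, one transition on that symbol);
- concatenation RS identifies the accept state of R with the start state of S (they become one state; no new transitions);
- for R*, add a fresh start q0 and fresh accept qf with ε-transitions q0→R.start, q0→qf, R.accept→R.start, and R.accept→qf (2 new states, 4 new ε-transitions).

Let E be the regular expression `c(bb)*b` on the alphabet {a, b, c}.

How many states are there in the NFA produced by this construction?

7

Recursing over subexpressions:
Each of the 4 symbol leaves contributes a 2-state fragment.
  bb : 3 states
  (bb)* : 5 states
  c(bb)*b : 7 states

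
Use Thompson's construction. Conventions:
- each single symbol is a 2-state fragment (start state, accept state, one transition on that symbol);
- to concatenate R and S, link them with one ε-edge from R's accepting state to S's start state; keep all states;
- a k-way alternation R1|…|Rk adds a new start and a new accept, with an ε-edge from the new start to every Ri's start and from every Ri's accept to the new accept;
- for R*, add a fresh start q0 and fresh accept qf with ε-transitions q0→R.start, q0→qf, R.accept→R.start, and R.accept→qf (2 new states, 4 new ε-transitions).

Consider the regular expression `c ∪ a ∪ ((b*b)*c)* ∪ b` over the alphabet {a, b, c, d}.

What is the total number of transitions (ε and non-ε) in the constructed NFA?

Building bottom-up:
Each of the 6 symbol leaves contributes 1 transition (1 symbol, 0 ε).
  b* → 5 transitions (1 symbol, 4 ε)
  b*b → 7 transitions (2 symbol, 5 ε)
  (b*b)* → 11 transitions (2 symbol, 9 ε)
  (b*b)*c → 13 transitions (3 symbol, 10 ε)
  ((b*b)*c)* → 17 transitions (3 symbol, 14 ε)
  c ∪ a ∪ ((b*b)*c)* ∪ b → 28 transitions (6 symbol, 22 ε)

28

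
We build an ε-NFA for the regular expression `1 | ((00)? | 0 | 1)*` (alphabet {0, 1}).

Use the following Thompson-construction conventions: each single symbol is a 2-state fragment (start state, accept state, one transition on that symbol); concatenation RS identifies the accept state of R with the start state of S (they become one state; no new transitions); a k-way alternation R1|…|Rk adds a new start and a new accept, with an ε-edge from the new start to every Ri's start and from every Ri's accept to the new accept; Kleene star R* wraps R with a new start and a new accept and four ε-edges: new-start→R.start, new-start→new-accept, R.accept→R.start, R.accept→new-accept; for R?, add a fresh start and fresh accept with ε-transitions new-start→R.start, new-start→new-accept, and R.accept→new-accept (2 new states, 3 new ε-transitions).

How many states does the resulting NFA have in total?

17

Recursing over subexpressions:
Each of the 5 symbol leaves contributes a 2-state fragment.
  00 = 3 states
  (00)? = 5 states
  (00)? | 0 | 1 = 11 states
  ((00)? | 0 | 1)* = 13 states
  1 | ((00)? | 0 | 1)* = 17 states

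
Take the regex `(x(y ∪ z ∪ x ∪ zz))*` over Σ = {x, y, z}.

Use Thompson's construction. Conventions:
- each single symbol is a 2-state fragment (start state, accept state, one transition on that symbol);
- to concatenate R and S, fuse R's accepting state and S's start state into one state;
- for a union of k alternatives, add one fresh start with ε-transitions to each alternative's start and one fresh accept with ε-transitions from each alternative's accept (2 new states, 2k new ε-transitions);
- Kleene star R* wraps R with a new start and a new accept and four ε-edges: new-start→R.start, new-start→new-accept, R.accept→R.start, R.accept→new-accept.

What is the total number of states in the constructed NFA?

Recursing over subexpressions:
Each of the 6 symbol leaves contributes a 2-state fragment.
  zz = 3 states
  y ∪ z ∪ x ∪ zz = 11 states
  x(y ∪ z ∪ x ∪ zz) = 12 states
  (x(y ∪ z ∪ x ∪ zz))* = 14 states

14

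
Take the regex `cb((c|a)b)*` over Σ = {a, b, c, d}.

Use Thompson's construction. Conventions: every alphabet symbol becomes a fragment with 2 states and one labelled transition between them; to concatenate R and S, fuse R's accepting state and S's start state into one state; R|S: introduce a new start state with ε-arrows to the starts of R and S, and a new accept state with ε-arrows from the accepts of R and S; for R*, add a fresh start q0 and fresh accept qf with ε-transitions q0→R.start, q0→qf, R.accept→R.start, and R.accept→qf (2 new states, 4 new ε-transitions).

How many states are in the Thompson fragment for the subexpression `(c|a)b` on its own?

7

Fragment for `(c|a)b`:
Each of the 3 symbol leaves contributes a 2-state fragment.
  c|a : 6 states
  (c|a)b : 7 states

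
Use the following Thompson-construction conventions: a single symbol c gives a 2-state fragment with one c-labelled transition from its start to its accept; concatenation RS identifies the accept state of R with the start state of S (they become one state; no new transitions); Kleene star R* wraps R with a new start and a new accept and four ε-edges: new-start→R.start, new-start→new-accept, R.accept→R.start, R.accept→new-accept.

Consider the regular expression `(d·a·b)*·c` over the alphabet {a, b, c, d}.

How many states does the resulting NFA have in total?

Bottom-up over the parse tree:
Each of the 4 symbol leaves contributes a 2-state fragment.
  d·a·b : 4 states
  (d·a·b)* : 6 states
  (d·a·b)*·c : 7 states

7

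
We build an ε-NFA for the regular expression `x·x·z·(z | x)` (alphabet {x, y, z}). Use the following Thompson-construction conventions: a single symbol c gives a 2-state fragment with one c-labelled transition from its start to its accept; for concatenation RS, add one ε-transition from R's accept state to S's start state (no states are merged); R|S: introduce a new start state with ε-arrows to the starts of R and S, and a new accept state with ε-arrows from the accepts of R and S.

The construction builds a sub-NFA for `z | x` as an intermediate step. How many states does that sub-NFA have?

6

Fragment for `z | x`:
Each of the 2 symbol leaves contributes a 2-state fragment.
  z | x : 6 states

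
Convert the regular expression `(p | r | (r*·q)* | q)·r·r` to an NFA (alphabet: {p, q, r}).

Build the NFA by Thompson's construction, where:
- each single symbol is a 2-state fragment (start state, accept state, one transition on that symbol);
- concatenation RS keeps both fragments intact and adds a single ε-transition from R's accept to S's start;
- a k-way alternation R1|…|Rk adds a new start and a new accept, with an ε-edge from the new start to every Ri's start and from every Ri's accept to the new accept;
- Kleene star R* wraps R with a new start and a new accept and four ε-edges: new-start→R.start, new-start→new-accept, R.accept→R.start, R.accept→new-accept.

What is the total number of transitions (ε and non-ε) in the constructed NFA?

Per subexpression:
Each of the 7 symbol leaves contributes 1 transition (1 symbol, 0 ε).
  r* — 5 transitions (1 symbol, 4 ε)
  r*·q — 7 transitions (2 symbol, 5 ε)
  (r*·q)* — 11 transitions (2 symbol, 9 ε)
  p | r | (r*·q)* | q — 22 transitions (5 symbol, 17 ε)
  (p | r | (r*·q)* | q)·r·r — 26 transitions (7 symbol, 19 ε)

26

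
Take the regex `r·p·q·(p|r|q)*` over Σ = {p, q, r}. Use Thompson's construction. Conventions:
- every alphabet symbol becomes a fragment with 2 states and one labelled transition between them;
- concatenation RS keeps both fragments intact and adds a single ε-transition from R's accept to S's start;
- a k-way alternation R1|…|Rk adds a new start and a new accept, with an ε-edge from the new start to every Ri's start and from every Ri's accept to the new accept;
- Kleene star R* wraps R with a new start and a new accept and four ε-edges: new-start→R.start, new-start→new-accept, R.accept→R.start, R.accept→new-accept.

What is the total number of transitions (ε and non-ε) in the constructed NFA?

19

By structural recursion:
Each of the 6 symbol leaves contributes 1 transition (1 symbol, 0 ε).
  p|r|q : 9 transitions (3 symbol, 6 ε)
  (p|r|q)* : 13 transitions (3 symbol, 10 ε)
  r·p·q·(p|r|q)* : 19 transitions (6 symbol, 13 ε)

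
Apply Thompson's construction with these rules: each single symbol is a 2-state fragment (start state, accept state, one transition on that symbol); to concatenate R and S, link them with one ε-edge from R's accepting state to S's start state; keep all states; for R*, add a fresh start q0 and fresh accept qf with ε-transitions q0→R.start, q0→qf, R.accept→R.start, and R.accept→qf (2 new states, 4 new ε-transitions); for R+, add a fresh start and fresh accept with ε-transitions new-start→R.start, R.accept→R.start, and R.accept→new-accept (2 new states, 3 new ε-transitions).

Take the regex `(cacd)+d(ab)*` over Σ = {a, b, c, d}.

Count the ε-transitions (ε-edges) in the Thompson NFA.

13

Bottom-up over the parse tree:
Each of the 7 symbol leaves contributes 0 ε-transitions.
  cacd — 3 ε-transitions
  (cacd)+ — 6 ε-transitions
  ab — 1 ε-transition
  (ab)* — 5 ε-transitions
  (cacd)+d(ab)* — 13 ε-transitions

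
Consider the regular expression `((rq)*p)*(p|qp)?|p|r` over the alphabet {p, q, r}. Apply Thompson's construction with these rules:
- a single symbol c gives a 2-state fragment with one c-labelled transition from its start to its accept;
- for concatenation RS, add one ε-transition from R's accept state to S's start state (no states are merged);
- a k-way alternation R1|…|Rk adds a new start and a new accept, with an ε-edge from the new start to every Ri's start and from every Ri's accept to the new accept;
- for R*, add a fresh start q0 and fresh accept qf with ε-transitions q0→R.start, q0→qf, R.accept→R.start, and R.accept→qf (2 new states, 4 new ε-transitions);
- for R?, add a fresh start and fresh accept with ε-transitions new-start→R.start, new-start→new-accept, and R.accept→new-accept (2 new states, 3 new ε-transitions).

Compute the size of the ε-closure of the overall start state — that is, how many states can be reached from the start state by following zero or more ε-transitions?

Compute the ε-closure size of each fragment's start state recursively; a symbol fragment's start has no outgoing ε-edge, so its closure is just itself (size 1).
  rq — C equals the left operand's closure size = 1 (its accept is not ε-reachable, so the closure stops there)
  (rq)* — C = 1 (new start) + 1 (body) + 1 (new accept) = 3
  (rq)*p — the left operand accepts ε, so the closure extends into the next operand (via the concat ε-link); C = 3 + 1 = 4
  ((rq)*p)* — C = 1 (new start) + 4 (body) + 1 (new accept) = 6
  qp — same as the first factor's closure: C = 1
  p|qp — new start ε-reaches every alternative's start; none of them accept ε, so the new accept is not reached: C = 1 + 1 + 1 = 3
  (p|qp)? — new start has ε-edges to the inner start and to the new accept, so C = 2 + 3 = 5
  ((rq)*p)*(p|qp)? — the left operand accepts ε, so the closure extends into the next operand (via the concat ε-link); C = 6 + 5 = 11
  ((rq)*p)*(p|qp)?|p|r — C = 1 (new start) + (11 + 1 + 1) + 1 (new accept, since some branch ε-reaches its own accept) = 15

15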